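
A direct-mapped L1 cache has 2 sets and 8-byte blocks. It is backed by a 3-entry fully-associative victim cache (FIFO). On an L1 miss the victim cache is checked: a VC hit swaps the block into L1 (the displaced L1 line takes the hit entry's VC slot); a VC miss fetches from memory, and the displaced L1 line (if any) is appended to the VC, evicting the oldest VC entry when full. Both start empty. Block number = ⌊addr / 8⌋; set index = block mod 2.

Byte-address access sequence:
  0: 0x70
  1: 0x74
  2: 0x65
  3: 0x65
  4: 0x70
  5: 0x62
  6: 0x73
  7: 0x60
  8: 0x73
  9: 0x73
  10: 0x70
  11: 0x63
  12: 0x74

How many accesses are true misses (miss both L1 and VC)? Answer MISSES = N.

#0 0x70→b14/s0 MISS; vc=[]
#1 0x74→b14/s0 L1-HIT; vc=[]
#2 0x65→b12/s0 MISS; vc=[14]
#3 0x65→b12/s0 L1-HIT; vc=[14]
#4 0x70→b14/s0 VC-HIT; vc=[12]
#5 0x62→b12/s0 VC-HIT; vc=[14]
#6 0x73→b14/s0 VC-HIT; vc=[12]
#7 0x60→b12/s0 VC-HIT; vc=[14]
#8 0x73→b14/s0 VC-HIT; vc=[12]
#9 0x73→b14/s0 L1-HIT; vc=[12]
#10 0x70→b14/s0 L1-HIT; vc=[12]
#11 0x63→b12/s0 VC-HIT; vc=[14]
#12 0x74→b14/s0 VC-HIT; vc=[12]

MISSES = 2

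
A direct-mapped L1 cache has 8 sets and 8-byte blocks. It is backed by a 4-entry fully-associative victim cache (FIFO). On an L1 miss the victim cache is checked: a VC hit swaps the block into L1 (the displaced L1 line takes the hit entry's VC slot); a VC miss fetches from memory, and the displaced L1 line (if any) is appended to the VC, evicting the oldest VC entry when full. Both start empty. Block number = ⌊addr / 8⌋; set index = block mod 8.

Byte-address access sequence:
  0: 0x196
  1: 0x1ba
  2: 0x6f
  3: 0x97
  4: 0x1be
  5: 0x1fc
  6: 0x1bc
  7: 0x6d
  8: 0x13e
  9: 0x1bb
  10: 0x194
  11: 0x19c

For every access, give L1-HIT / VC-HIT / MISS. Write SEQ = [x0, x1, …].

SEQ = [MISS, MISS, MISS, MISS, L1-HIT, MISS, VC-HIT, L1-HIT, MISS, VC-HIT, VC-HIT, MISS]

0: 0x196 (blk 50, set 2) → MISS  vc=[]
1: 0x1ba (blk 55, set 7) → MISS  vc=[]
2: 0x6f (blk 13, set 5) → MISS  vc=[]
3: 0x97 (blk 18, set 2) → MISS  vc=[50]
4: 0x1be (blk 55, set 7) → L1-HIT  vc=[50]
5: 0x1fc (blk 63, set 7) → MISS  vc=[50, 55]
6: 0x1bc (blk 55, set 7) → VC-HIT  vc=[50, 63]
7: 0x6d (blk 13, set 5) → L1-HIT  vc=[50, 63]
8: 0x13e (blk 39, set 7) → MISS  vc=[50, 63, 55]
9: 0x1bb (blk 55, set 7) → VC-HIT  vc=[50, 63, 39]
10: 0x194 (blk 50, set 2) → VC-HIT  vc=[18, 63, 39]
11: 0x19c (blk 51, set 3) → MISS  vc=[18, 63, 39]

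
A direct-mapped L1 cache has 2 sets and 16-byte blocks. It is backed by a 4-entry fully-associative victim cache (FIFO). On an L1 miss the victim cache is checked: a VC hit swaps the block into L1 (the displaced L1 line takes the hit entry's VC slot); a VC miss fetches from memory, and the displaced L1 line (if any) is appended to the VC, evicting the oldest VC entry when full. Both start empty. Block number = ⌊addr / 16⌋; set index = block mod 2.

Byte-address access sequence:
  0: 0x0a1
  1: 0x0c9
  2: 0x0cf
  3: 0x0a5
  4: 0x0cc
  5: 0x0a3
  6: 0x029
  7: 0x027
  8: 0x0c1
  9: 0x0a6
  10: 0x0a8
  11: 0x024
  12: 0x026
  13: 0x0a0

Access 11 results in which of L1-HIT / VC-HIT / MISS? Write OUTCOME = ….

OUTCOME = VC-HIT

#0 0xa1→b10/s0 MISS; vc=[]
#1 0xc9→b12/s0 MISS; vc=[10]
#2 0xcf→b12/s0 L1-HIT; vc=[10]
#3 0xa5→b10/s0 VC-HIT; vc=[12]
#4 0xcc→b12/s0 VC-HIT; vc=[10]
#5 0xa3→b10/s0 VC-HIT; vc=[12]
#6 0x29→b2/s0 MISS; vc=[12,10]
#7 0x27→b2/s0 L1-HIT; vc=[12,10]
#8 0xc1→b12/s0 VC-HIT; vc=[2,10]
#9 0xa6→b10/s0 VC-HIT; vc=[2,12]
#10 0xa8→b10/s0 L1-HIT; vc=[2,12]
#11 0x24→b2/s0 VC-HIT; vc=[10,12]
#12 0x26→b2/s0 L1-HIT; vc=[10,12]
#13 0xa0→b10/s0 VC-HIT; vc=[2,12]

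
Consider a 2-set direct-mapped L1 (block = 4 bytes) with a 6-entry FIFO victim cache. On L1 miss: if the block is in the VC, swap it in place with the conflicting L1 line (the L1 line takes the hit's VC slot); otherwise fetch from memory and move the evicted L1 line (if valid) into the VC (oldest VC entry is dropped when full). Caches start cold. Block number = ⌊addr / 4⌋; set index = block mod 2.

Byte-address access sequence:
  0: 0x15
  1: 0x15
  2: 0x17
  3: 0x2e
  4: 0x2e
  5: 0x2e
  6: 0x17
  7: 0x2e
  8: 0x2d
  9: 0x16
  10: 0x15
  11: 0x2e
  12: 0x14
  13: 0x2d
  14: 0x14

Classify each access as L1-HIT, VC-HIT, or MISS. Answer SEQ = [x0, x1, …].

#0 0x15→b5/s1 MISS; vc=[]
#1 0x15→b5/s1 L1-HIT; vc=[]
#2 0x17→b5/s1 L1-HIT; vc=[]
#3 0x2e→b11/s1 MISS; vc=[5]
#4 0x2e→b11/s1 L1-HIT; vc=[5]
#5 0x2e→b11/s1 L1-HIT; vc=[5]
#6 0x17→b5/s1 VC-HIT; vc=[11]
#7 0x2e→b11/s1 VC-HIT; vc=[5]
#8 0x2d→b11/s1 L1-HIT; vc=[5]
#9 0x16→b5/s1 VC-HIT; vc=[11]
#10 0x15→b5/s1 L1-HIT; vc=[11]
#11 0x2e→b11/s1 VC-HIT; vc=[5]
#12 0x14→b5/s1 VC-HIT; vc=[11]
#13 0x2d→b11/s1 VC-HIT; vc=[5]
#14 0x14→b5/s1 VC-HIT; vc=[11]

SEQ = [MISS, L1-HIT, L1-HIT, MISS, L1-HIT, L1-HIT, VC-HIT, VC-HIT, L1-HIT, VC-HIT, L1-HIT, VC-HIT, VC-HIT, VC-HIT, VC-HIT]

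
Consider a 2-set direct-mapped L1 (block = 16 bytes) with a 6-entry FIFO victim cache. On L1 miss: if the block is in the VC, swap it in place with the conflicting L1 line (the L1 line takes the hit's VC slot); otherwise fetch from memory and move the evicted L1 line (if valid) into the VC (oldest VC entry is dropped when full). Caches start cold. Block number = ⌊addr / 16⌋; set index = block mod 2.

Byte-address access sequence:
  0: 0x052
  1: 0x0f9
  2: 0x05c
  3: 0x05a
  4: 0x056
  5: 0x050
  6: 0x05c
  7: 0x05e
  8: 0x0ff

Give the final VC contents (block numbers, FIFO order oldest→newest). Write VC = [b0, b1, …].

VC = [5]

0: 0x52 (blk 5, set 1) → MISS  vc=[]
1: 0xf9 (blk 15, set 1) → MISS  vc=[5]
2: 0x5c (blk 5, set 1) → VC-HIT  vc=[15]
3: 0x5a (blk 5, set 1) → L1-HIT  vc=[15]
4: 0x56 (blk 5, set 1) → L1-HIT  vc=[15]
5: 0x50 (blk 5, set 1) → L1-HIT  vc=[15]
6: 0x5c (blk 5, set 1) → L1-HIT  vc=[15]
7: 0x5e (blk 5, set 1) → L1-HIT  vc=[15]
8: 0xff (blk 15, set 1) → VC-HIT  vc=[5]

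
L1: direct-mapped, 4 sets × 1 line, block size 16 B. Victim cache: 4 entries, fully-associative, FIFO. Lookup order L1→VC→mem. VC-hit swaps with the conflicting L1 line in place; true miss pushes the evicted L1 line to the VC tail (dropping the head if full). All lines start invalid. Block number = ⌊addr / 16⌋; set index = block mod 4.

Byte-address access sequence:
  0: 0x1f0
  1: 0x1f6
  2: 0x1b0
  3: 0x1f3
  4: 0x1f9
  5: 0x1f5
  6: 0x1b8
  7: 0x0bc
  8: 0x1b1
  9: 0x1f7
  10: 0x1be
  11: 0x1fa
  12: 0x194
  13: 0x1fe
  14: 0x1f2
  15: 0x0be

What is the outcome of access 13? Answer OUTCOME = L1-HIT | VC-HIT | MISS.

OUTCOME = L1-HIT

0: 0x1f0 (blk 31, set 3) → MISS  vc=[]
1: 0x1f6 (blk 31, set 3) → L1-HIT  vc=[]
2: 0x1b0 (blk 27, set 3) → MISS  vc=[31]
3: 0x1f3 (blk 31, set 3) → VC-HIT  vc=[27]
4: 0x1f9 (blk 31, set 3) → L1-HIT  vc=[27]
5: 0x1f5 (blk 31, set 3) → L1-HIT  vc=[27]
6: 0x1b8 (blk 27, set 3) → VC-HIT  vc=[31]
7: 0xbc (blk 11, set 3) → MISS  vc=[31, 27]
8: 0x1b1 (blk 27, set 3) → VC-HIT  vc=[31, 11]
9: 0x1f7 (blk 31, set 3) → VC-HIT  vc=[27, 11]
10: 0x1be (blk 27, set 3) → VC-HIT  vc=[31, 11]
11: 0x1fa (blk 31, set 3) → VC-HIT  vc=[27, 11]
12: 0x194 (blk 25, set 1) → MISS  vc=[27, 11]
13: 0x1fe (blk 31, set 3) → L1-HIT  vc=[27, 11]
14: 0x1f2 (blk 31, set 3) → L1-HIT  vc=[27, 11]
15: 0xbe (blk 11, set 3) → VC-HIT  vc=[27, 31]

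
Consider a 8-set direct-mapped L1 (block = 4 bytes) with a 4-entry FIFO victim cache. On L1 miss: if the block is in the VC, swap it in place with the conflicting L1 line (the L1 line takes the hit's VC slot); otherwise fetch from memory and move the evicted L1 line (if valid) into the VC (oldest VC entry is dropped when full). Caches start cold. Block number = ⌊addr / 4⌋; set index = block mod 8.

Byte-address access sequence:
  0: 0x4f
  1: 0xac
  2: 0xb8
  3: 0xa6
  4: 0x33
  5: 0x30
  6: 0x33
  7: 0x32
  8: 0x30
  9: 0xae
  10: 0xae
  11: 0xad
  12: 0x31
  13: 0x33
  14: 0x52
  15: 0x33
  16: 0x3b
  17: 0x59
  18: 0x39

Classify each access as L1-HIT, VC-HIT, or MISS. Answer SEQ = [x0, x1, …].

#0 0x4f→b19/s3 MISS; vc=[]
#1 0xac→b43/s3 MISS; vc=[19]
#2 0xb8→b46/s6 MISS; vc=[19]
#3 0xa6→b41/s1 MISS; vc=[19]
#4 0x33→b12/s4 MISS; vc=[19]
#5 0x30→b12/s4 L1-HIT; vc=[19]
#6 0x33→b12/s4 L1-HIT; vc=[19]
#7 0x32→b12/s4 L1-HIT; vc=[19]
#8 0x30→b12/s4 L1-HIT; vc=[19]
#9 0xae→b43/s3 L1-HIT; vc=[19]
#10 0xae→b43/s3 L1-HIT; vc=[19]
#11 0xad→b43/s3 L1-HIT; vc=[19]
#12 0x31→b12/s4 L1-HIT; vc=[19]
#13 0x33→b12/s4 L1-HIT; vc=[19]
#14 0x52→b20/s4 MISS; vc=[19,12]
#15 0x33→b12/s4 VC-HIT; vc=[19,20]
#16 0x3b→b14/s6 MISS; vc=[19,20,46]
#17 0x59→b22/s6 MISS; vc=[19,20,46,14]
#18 0x39→b14/s6 VC-HIT; vc=[19,20,46,22]

SEQ = [MISS, MISS, MISS, MISS, MISS, L1-HIT, L1-HIT, L1-HIT, L1-HIT, L1-HIT, L1-HIT, L1-HIT, L1-HIT, L1-HIT, MISS, VC-HIT, MISS, MISS, VC-HIT]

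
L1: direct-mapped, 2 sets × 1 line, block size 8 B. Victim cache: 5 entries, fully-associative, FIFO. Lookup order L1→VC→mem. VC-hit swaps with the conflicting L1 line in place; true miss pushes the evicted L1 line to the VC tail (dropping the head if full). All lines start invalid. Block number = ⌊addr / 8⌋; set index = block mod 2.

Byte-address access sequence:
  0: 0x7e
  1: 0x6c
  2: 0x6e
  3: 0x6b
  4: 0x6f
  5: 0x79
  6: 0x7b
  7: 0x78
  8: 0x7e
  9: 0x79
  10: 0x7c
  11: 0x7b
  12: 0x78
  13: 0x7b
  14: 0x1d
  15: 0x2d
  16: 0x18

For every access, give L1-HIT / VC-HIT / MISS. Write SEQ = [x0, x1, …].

SEQ = [MISS, MISS, L1-HIT, L1-HIT, L1-HIT, VC-HIT, L1-HIT, L1-HIT, L1-HIT, L1-HIT, L1-HIT, L1-HIT, L1-HIT, L1-HIT, MISS, MISS, VC-HIT]

0: 0x7e (blk 15, set 1) → MISS  vc=[]
1: 0x6c (blk 13, set 1) → MISS  vc=[15]
2: 0x6e (blk 13, set 1) → L1-HIT  vc=[15]
3: 0x6b (blk 13, set 1) → L1-HIT  vc=[15]
4: 0x6f (blk 13, set 1) → L1-HIT  vc=[15]
5: 0x79 (blk 15, set 1) → VC-HIT  vc=[13]
6: 0x7b (blk 15, set 1) → L1-HIT  vc=[13]
7: 0x78 (blk 15, set 1) → L1-HIT  vc=[13]
8: 0x7e (blk 15, set 1) → L1-HIT  vc=[13]
9: 0x79 (blk 15, set 1) → L1-HIT  vc=[13]
10: 0x7c (blk 15, set 1) → L1-HIT  vc=[13]
11: 0x7b (blk 15, set 1) → L1-HIT  vc=[13]
12: 0x78 (blk 15, set 1) → L1-HIT  vc=[13]
13: 0x7b (blk 15, set 1) → L1-HIT  vc=[13]
14: 0x1d (blk 3, set 1) → MISS  vc=[13, 15]
15: 0x2d (blk 5, set 1) → MISS  vc=[13, 15, 3]
16: 0x18 (blk 3, set 1) → VC-HIT  vc=[13, 15, 5]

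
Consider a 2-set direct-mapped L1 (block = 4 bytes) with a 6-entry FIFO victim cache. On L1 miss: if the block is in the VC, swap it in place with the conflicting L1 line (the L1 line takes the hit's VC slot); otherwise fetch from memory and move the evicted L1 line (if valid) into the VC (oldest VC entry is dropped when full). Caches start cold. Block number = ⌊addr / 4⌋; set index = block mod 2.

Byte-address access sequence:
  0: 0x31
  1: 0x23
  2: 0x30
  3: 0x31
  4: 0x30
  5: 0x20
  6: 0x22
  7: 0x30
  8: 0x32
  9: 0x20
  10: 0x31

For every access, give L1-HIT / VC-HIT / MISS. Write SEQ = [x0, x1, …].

  [0] addr=0x31 blk=12 s=0: MISS | VC []
  [1] addr=0x23 blk=8 s=0: MISS | VC [12]
  [2] addr=0x30 blk=12 s=0: VC-HIT | VC [8]
  [3] addr=0x31 blk=12 s=0: L1-HIT | VC [8]
  [4] addr=0x30 blk=12 s=0: L1-HIT | VC [8]
  [5] addr=0x20 blk=8 s=0: VC-HIT | VC [12]
  [6] addr=0x22 blk=8 s=0: L1-HIT | VC [12]
  [7] addr=0x30 blk=12 s=0: VC-HIT | VC [8]
  [8] addr=0x32 blk=12 s=0: L1-HIT | VC [8]
  [9] addr=0x20 blk=8 s=0: VC-HIT | VC [12]
  [10] addr=0x31 blk=12 s=0: VC-HIT | VC [8]

SEQ = [MISS, MISS, VC-HIT, L1-HIT, L1-HIT, VC-HIT, L1-HIT, VC-HIT, L1-HIT, VC-HIT, VC-HIT]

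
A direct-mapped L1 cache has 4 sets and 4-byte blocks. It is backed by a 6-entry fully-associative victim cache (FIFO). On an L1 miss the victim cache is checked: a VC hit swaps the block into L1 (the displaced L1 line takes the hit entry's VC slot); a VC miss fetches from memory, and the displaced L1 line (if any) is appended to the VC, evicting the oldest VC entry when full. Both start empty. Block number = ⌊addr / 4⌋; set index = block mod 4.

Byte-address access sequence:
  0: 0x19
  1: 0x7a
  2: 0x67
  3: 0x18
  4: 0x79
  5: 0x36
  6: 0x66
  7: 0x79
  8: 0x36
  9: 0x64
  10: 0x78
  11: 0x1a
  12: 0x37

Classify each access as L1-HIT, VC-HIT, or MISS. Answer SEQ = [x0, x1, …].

#0 0x19→b6/s2 MISS; vc=[]
#1 0x7a→b30/s2 MISS; vc=[6]
#2 0x67→b25/s1 MISS; vc=[6]
#3 0x18→b6/s2 VC-HIT; vc=[30]
#4 0x79→b30/s2 VC-HIT; vc=[6]
#5 0x36→b13/s1 MISS; vc=[6,25]
#6 0x66→b25/s1 VC-HIT; vc=[6,13]
#7 0x79→b30/s2 L1-HIT; vc=[6,13]
#8 0x36→b13/s1 VC-HIT; vc=[6,25]
#9 0x64→b25/s1 VC-HIT; vc=[6,13]
#10 0x78→b30/s2 L1-HIT; vc=[6,13]
#11 0x1a→b6/s2 VC-HIT; vc=[30,13]
#12 0x37→b13/s1 VC-HIT; vc=[30,25]

SEQ = [MISS, MISS, MISS, VC-HIT, VC-HIT, MISS, VC-HIT, L1-HIT, VC-HIT, VC-HIT, L1-HIT, VC-HIT, VC-HIT]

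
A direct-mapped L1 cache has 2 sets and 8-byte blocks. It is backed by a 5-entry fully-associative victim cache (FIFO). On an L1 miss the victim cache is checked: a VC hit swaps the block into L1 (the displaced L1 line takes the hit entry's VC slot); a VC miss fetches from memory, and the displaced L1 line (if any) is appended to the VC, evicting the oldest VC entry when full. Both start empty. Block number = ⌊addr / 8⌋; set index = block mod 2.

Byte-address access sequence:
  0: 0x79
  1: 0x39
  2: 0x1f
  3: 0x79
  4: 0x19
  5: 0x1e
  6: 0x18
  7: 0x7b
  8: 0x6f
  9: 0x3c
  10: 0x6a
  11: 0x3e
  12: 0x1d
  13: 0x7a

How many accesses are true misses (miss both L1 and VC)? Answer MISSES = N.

MISSES = 4

#0 0x79→b15/s1 MISS; vc=[]
#1 0x39→b7/s1 MISS; vc=[15]
#2 0x1f→b3/s1 MISS; vc=[15,7]
#3 0x79→b15/s1 VC-HIT; vc=[3,7]
#4 0x19→b3/s1 VC-HIT; vc=[15,7]
#5 0x1e→b3/s1 L1-HIT; vc=[15,7]
#6 0x18→b3/s1 L1-HIT; vc=[15,7]
#7 0x7b→b15/s1 VC-HIT; vc=[3,7]
#8 0x6f→b13/s1 MISS; vc=[3,7,15]
#9 0x3c→b7/s1 VC-HIT; vc=[3,13,15]
#10 0x6a→b13/s1 VC-HIT; vc=[3,7,15]
#11 0x3e→b7/s1 VC-HIT; vc=[3,13,15]
#12 0x1d→b3/s1 VC-HIT; vc=[7,13,15]
#13 0x7a→b15/s1 VC-HIT; vc=[7,13,3]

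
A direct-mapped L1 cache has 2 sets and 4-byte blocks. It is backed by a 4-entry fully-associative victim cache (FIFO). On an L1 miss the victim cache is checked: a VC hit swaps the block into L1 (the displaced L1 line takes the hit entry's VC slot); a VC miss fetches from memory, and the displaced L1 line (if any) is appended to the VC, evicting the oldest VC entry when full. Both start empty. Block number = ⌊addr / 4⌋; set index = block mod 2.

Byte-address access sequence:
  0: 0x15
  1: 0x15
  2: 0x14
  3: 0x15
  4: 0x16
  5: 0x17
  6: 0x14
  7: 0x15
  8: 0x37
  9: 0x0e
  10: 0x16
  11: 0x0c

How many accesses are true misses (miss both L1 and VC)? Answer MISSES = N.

  [0] addr=0x15 blk=5 s=1: MISS | VC []
  [1] addr=0x15 blk=5 s=1: L1-HIT | VC []
  [2] addr=0x14 blk=5 s=1: L1-HIT | VC []
  [3] addr=0x15 blk=5 s=1: L1-HIT | VC []
  [4] addr=0x16 blk=5 s=1: L1-HIT | VC []
  [5] addr=0x17 blk=5 s=1: L1-HIT | VC []
  [6] addr=0x14 blk=5 s=1: L1-HIT | VC []
  [7] addr=0x15 blk=5 s=1: L1-HIT | VC []
  [8] addr=0x37 blk=13 s=1: MISS | VC [5]
  [9] addr=0xe blk=3 s=1: MISS | VC [5, 13]
  [10] addr=0x16 blk=5 s=1: VC-HIT | VC [3, 13]
  [11] addr=0xc blk=3 s=1: VC-HIT | VC [5, 13]

MISSES = 3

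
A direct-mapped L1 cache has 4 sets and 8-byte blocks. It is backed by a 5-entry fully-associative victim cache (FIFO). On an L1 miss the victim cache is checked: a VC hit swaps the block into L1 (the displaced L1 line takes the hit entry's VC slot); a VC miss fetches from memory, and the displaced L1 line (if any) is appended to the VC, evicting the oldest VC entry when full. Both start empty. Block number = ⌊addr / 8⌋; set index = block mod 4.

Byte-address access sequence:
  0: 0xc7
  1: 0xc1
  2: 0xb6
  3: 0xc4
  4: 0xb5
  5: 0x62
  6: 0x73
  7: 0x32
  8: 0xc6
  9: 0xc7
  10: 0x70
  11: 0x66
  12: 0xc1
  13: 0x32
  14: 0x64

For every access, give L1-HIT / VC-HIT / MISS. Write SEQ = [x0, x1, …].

  [0] addr=0xc7 blk=24 s=0: MISS | VC []
  [1] addr=0xc1 blk=24 s=0: L1-HIT | VC []
  [2] addr=0xb6 blk=22 s=2: MISS | VC []
  [3] addr=0xc4 blk=24 s=0: L1-HIT | VC []
  [4] addr=0xb5 blk=22 s=2: L1-HIT | VC []
  [5] addr=0x62 blk=12 s=0: MISS | VC [24]
  [6] addr=0x73 blk=14 s=2: MISS | VC [24, 22]
  [7] addr=0x32 blk=6 s=2: MISS | VC [24, 22, 14]
  [8] addr=0xc6 blk=24 s=0: VC-HIT | VC [12, 22, 14]
  [9] addr=0xc7 blk=24 s=0: L1-HIT | VC [12, 22, 14]
  [10] addr=0x70 blk=14 s=2: VC-HIT | VC [12, 22, 6]
  [11] addr=0x66 blk=12 s=0: VC-HIT | VC [24, 22, 6]
  [12] addr=0xc1 blk=24 s=0: VC-HIT | VC [12, 22, 6]
  [13] addr=0x32 blk=6 s=2: VC-HIT | VC [12, 22, 14]
  [14] addr=0x64 blk=12 s=0: VC-HIT | VC [24, 22, 14]

SEQ = [MISS, L1-HIT, MISS, L1-HIT, L1-HIT, MISS, MISS, MISS, VC-HIT, L1-HIT, VC-HIT, VC-HIT, VC-HIT, VC-HIT, VC-HIT]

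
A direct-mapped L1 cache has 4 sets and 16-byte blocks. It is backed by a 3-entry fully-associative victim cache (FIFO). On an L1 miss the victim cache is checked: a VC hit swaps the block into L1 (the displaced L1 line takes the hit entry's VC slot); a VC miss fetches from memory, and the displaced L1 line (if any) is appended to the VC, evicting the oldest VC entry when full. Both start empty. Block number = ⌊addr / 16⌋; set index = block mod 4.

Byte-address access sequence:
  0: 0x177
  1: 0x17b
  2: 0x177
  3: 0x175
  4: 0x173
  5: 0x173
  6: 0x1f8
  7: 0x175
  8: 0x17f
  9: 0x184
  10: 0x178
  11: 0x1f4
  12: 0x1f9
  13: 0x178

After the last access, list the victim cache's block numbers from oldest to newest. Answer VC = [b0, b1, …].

VC = [31]

  [0] addr=0x177 blk=23 s=3: MISS | VC []
  [1] addr=0x17b blk=23 s=3: L1-HIT | VC []
  [2] addr=0x177 blk=23 s=3: L1-HIT | VC []
  [3] addr=0x175 blk=23 s=3: L1-HIT | VC []
  [4] addr=0x173 blk=23 s=3: L1-HIT | VC []
  [5] addr=0x173 blk=23 s=3: L1-HIT | VC []
  [6] addr=0x1f8 blk=31 s=3: MISS | VC [23]
  [7] addr=0x175 blk=23 s=3: VC-HIT | VC [31]
  [8] addr=0x17f blk=23 s=3: L1-HIT | VC [31]
  [9] addr=0x184 blk=24 s=0: MISS | VC [31]
  [10] addr=0x178 blk=23 s=3: L1-HIT | VC [31]
  [11] addr=0x1f4 blk=31 s=3: VC-HIT | VC [23]
  [12] addr=0x1f9 blk=31 s=3: L1-HIT | VC [23]
  [13] addr=0x178 blk=23 s=3: VC-HIT | VC [31]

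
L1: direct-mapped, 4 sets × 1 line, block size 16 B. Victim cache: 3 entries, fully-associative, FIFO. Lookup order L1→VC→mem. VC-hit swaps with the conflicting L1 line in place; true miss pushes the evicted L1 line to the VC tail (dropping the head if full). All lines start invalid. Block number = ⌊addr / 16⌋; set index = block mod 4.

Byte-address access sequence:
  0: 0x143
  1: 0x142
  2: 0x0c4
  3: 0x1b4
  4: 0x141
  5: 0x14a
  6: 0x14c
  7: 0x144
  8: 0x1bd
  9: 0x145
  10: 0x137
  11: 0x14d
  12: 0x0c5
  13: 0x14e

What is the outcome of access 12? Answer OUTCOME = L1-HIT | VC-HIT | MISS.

0: 0x143 (blk 20, set 0) → MISS  vc=[]
1: 0x142 (blk 20, set 0) → L1-HIT  vc=[]
2: 0xc4 (blk 12, set 0) → MISS  vc=[20]
3: 0x1b4 (blk 27, set 3) → MISS  vc=[20]
4: 0x141 (blk 20, set 0) → VC-HIT  vc=[12]
5: 0x14a (blk 20, set 0) → L1-HIT  vc=[12]
6: 0x14c (blk 20, set 0) → L1-HIT  vc=[12]
7: 0x144 (blk 20, set 0) → L1-HIT  vc=[12]
8: 0x1bd (blk 27, set 3) → L1-HIT  vc=[12]
9: 0x145 (blk 20, set 0) → L1-HIT  vc=[12]
10: 0x137 (blk 19, set 3) → MISS  vc=[12, 27]
11: 0x14d (blk 20, set 0) → L1-HIT  vc=[12, 27]
12: 0xc5 (blk 12, set 0) → VC-HIT  vc=[20, 27]
13: 0x14e (blk 20, set 0) → VC-HIT  vc=[12, 27]

OUTCOME = VC-HIT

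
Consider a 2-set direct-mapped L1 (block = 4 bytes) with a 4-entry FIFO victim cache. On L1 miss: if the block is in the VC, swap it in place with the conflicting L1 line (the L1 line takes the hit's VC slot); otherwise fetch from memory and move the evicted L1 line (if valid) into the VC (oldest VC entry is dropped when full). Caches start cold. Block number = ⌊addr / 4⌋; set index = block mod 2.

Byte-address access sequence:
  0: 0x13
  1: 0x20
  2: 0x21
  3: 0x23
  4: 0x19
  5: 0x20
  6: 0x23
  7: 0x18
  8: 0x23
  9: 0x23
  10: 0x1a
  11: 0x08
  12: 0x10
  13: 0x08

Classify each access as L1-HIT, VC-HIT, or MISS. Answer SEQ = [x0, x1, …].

SEQ = [MISS, MISS, L1-HIT, L1-HIT, MISS, VC-HIT, L1-HIT, VC-HIT, VC-HIT, L1-HIT, VC-HIT, MISS, VC-HIT, VC-HIT]

#0 0x13→b4/s0 MISS; vc=[]
#1 0x20→b8/s0 MISS; vc=[4]
#2 0x21→b8/s0 L1-HIT; vc=[4]
#3 0x23→b8/s0 L1-HIT; vc=[4]
#4 0x19→b6/s0 MISS; vc=[4,8]
#5 0x20→b8/s0 VC-HIT; vc=[4,6]
#6 0x23→b8/s0 L1-HIT; vc=[4,6]
#7 0x18→b6/s0 VC-HIT; vc=[4,8]
#8 0x23→b8/s0 VC-HIT; vc=[4,6]
#9 0x23→b8/s0 L1-HIT; vc=[4,6]
#10 0x1a→b6/s0 VC-HIT; vc=[4,8]
#11 0x8→b2/s0 MISS; vc=[4,8,6]
#12 0x10→b4/s0 VC-HIT; vc=[2,8,6]
#13 0x8→b2/s0 VC-HIT; vc=[4,8,6]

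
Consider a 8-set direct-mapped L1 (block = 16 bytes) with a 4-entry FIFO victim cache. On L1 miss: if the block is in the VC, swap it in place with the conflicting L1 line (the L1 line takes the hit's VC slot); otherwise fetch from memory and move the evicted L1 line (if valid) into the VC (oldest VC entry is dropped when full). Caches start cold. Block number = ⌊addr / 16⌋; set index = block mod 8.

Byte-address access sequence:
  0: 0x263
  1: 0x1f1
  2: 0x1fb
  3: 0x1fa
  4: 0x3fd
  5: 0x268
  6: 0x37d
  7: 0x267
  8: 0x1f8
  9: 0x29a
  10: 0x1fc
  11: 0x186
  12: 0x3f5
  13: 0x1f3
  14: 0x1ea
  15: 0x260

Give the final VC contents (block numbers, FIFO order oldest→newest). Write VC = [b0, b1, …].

VC = [55, 63, 30]

  [0] addr=0x263 blk=38 s=6: MISS | VC []
  [1] addr=0x1f1 blk=31 s=7: MISS | VC []
  [2] addr=0x1fb blk=31 s=7: L1-HIT | VC []
  [3] addr=0x1fa blk=31 s=7: L1-HIT | VC []
  [4] addr=0x3fd blk=63 s=7: MISS | VC [31]
  [5] addr=0x268 blk=38 s=6: L1-HIT | VC [31]
  [6] addr=0x37d blk=55 s=7: MISS | VC [31, 63]
  [7] addr=0x267 blk=38 s=6: L1-HIT | VC [31, 63]
  [8] addr=0x1f8 blk=31 s=7: VC-HIT | VC [55, 63]
  [9] addr=0x29a blk=41 s=1: MISS | VC [55, 63]
  [10] addr=0x1fc blk=31 s=7: L1-HIT | VC [55, 63]
  [11] addr=0x186 blk=24 s=0: MISS | VC [55, 63]
  [12] addr=0x3f5 blk=63 s=7: VC-HIT | VC [55, 31]
  [13] addr=0x1f3 blk=31 s=7: VC-HIT | VC [55, 63]
  [14] addr=0x1ea blk=30 s=6: MISS | VC [55, 63, 38]
  [15] addr=0x260 blk=38 s=6: VC-HIT | VC [55, 63, 30]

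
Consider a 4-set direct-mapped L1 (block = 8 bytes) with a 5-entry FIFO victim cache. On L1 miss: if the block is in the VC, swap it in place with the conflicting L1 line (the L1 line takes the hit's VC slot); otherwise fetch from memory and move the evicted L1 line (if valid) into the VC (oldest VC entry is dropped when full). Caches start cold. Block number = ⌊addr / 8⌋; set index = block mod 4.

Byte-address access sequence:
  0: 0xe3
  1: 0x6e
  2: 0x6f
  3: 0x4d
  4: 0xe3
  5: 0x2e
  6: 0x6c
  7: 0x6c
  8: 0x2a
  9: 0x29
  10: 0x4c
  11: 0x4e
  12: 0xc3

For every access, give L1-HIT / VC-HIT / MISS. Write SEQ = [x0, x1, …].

0: 0xe3 (blk 28, set 0) → MISS  vc=[]
1: 0x6e (blk 13, set 1) → MISS  vc=[]
2: 0x6f (blk 13, set 1) → L1-HIT  vc=[]
3: 0x4d (blk 9, set 1) → MISS  vc=[13]
4: 0xe3 (blk 28, set 0) → L1-HIT  vc=[13]
5: 0x2e (blk 5, set 1) → MISS  vc=[13, 9]
6: 0x6c (blk 13, set 1) → VC-HIT  vc=[5, 9]
7: 0x6c (blk 13, set 1) → L1-HIT  vc=[5, 9]
8: 0x2a (blk 5, set 1) → VC-HIT  vc=[13, 9]
9: 0x29 (blk 5, set 1) → L1-HIT  vc=[13, 9]
10: 0x4c (blk 9, set 1) → VC-HIT  vc=[13, 5]
11: 0x4e (blk 9, set 1) → L1-HIT  vc=[13, 5]
12: 0xc3 (blk 24, set 0) → MISS  vc=[13, 5, 28]

SEQ = [MISS, MISS, L1-HIT, MISS, L1-HIT, MISS, VC-HIT, L1-HIT, VC-HIT, L1-HIT, VC-HIT, L1-HIT, MISS]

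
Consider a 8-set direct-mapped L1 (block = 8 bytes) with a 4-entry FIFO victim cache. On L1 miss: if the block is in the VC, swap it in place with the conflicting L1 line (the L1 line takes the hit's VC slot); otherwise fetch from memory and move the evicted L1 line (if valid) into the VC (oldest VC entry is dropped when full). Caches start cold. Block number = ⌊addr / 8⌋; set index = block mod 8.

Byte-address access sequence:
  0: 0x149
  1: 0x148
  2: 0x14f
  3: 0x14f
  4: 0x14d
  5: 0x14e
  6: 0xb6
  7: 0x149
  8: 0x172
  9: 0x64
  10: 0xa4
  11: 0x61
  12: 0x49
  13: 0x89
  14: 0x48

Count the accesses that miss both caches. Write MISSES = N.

MISSES = 7

0: 0x149 (blk 41, set 1) → MISS  vc=[]
1: 0x148 (blk 41, set 1) → L1-HIT  vc=[]
2: 0x14f (blk 41, set 1) → L1-HIT  vc=[]
3: 0x14f (blk 41, set 1) → L1-HIT  vc=[]
4: 0x14d (blk 41, set 1) → L1-HIT  vc=[]
5: 0x14e (blk 41, set 1) → L1-HIT  vc=[]
6: 0xb6 (blk 22, set 6) → MISS  vc=[]
7: 0x149 (blk 41, set 1) → L1-HIT  vc=[]
8: 0x172 (blk 46, set 6) → MISS  vc=[22]
9: 0x64 (blk 12, set 4) → MISS  vc=[22]
10: 0xa4 (blk 20, set 4) → MISS  vc=[22, 12]
11: 0x61 (blk 12, set 4) → VC-HIT  vc=[22, 20]
12: 0x49 (blk 9, set 1) → MISS  vc=[22, 20, 41]
13: 0x89 (blk 17, set 1) → MISS  vc=[22, 20, 41, 9]
14: 0x48 (blk 9, set 1) → VC-HIT  vc=[22, 20, 41, 17]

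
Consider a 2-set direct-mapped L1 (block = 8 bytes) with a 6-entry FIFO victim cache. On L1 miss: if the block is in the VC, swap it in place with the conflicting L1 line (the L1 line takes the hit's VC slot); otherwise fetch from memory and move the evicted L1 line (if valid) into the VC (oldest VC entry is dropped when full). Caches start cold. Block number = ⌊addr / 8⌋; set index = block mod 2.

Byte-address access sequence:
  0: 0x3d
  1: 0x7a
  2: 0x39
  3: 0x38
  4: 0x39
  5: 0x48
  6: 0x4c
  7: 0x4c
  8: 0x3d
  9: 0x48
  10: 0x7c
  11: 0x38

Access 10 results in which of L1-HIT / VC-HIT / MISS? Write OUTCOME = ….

  [0] addr=0x3d blk=7 s=1: MISS | VC []
  [1] addr=0x7a blk=15 s=1: MISS | VC [7]
  [2] addr=0x39 blk=7 s=1: VC-HIT | VC [15]
  [3] addr=0x38 blk=7 s=1: L1-HIT | VC [15]
  [4] addr=0x39 blk=7 s=1: L1-HIT | VC [15]
  [5] addr=0x48 blk=9 s=1: MISS | VC [15, 7]
  [6] addr=0x4c blk=9 s=1: L1-HIT | VC [15, 7]
  [7] addr=0x4c blk=9 s=1: L1-HIT | VC [15, 7]
  [8] addr=0x3d blk=7 s=1: VC-HIT | VC [15, 9]
  [9] addr=0x48 blk=9 s=1: VC-HIT | VC [15, 7]
  [10] addr=0x7c blk=15 s=1: VC-HIT | VC [9, 7]
  [11] addr=0x38 blk=7 s=1: VC-HIT | VC [9, 15]

OUTCOME = VC-HIT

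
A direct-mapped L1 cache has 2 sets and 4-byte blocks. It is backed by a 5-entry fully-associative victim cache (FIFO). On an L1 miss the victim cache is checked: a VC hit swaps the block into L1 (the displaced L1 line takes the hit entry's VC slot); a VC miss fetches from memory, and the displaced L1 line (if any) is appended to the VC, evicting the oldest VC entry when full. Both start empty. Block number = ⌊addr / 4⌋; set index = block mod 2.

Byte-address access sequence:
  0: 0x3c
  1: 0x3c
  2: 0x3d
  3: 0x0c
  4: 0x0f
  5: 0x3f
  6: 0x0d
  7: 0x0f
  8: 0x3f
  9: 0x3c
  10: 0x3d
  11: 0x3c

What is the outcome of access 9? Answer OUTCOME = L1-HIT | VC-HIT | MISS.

  [0] addr=0x3c blk=15 s=1: MISS | VC []
  [1] addr=0x3c blk=15 s=1: L1-HIT | VC []
  [2] addr=0x3d blk=15 s=1: L1-HIT | VC []
  [3] addr=0xc blk=3 s=1: MISS | VC [15]
  [4] addr=0xf blk=3 s=1: L1-HIT | VC [15]
  [5] addr=0x3f blk=15 s=1: VC-HIT | VC [3]
  [6] addr=0xd blk=3 s=1: VC-HIT | VC [15]
  [7] addr=0xf blk=3 s=1: L1-HIT | VC [15]
  [8] addr=0x3f blk=15 s=1: VC-HIT | VC [3]
  [9] addr=0x3c blk=15 s=1: L1-HIT | VC [3]
  [10] addr=0x3d blk=15 s=1: L1-HIT | VC [3]
  [11] addr=0x3c blk=15 s=1: L1-HIT | VC [3]

OUTCOME = L1-HIT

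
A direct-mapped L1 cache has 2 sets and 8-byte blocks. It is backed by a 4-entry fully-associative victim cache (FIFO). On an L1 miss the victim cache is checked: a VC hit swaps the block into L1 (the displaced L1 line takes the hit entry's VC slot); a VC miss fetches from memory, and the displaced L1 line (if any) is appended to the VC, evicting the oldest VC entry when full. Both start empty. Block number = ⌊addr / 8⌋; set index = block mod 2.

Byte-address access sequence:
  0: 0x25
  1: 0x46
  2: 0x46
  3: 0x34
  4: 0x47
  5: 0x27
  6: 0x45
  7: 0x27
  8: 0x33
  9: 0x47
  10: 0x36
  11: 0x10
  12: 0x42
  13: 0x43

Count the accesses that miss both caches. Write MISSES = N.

MISSES = 4

  [0] addr=0x25 blk=4 s=0: MISS | VC []
  [1] addr=0x46 blk=8 s=0: MISS | VC [4]
  [2] addr=0x46 blk=8 s=0: L1-HIT | VC [4]
  [3] addr=0x34 blk=6 s=0: MISS | VC [4, 8]
  [4] addr=0x47 blk=8 s=0: VC-HIT | VC [4, 6]
  [5] addr=0x27 blk=4 s=0: VC-HIT | VC [8, 6]
  [6] addr=0x45 blk=8 s=0: VC-HIT | VC [4, 6]
  [7] addr=0x27 blk=4 s=0: VC-HIT | VC [8, 6]
  [8] addr=0x33 blk=6 s=0: VC-HIT | VC [8, 4]
  [9] addr=0x47 blk=8 s=0: VC-HIT | VC [6, 4]
  [10] addr=0x36 blk=6 s=0: VC-HIT | VC [8, 4]
  [11] addr=0x10 blk=2 s=0: MISS | VC [8, 4, 6]
  [12] addr=0x42 blk=8 s=0: VC-HIT | VC [2, 4, 6]
  [13] addr=0x43 blk=8 s=0: L1-HIT | VC [2, 4, 6]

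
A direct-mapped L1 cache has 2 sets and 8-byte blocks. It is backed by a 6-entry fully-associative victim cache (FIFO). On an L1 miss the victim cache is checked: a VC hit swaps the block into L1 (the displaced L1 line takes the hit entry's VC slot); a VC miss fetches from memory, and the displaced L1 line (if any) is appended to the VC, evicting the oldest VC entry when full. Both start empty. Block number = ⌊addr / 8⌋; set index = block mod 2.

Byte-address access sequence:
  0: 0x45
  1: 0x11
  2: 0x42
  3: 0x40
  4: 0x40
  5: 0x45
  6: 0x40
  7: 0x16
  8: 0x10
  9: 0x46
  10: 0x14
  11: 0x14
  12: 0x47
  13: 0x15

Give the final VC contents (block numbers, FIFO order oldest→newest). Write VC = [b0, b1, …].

VC = [8]

#0 0x45→b8/s0 MISS; vc=[]
#1 0x11→b2/s0 MISS; vc=[8]
#2 0x42→b8/s0 VC-HIT; vc=[2]
#3 0x40→b8/s0 L1-HIT; vc=[2]
#4 0x40→b8/s0 L1-HIT; vc=[2]
#5 0x45→b8/s0 L1-HIT; vc=[2]
#6 0x40→b8/s0 L1-HIT; vc=[2]
#7 0x16→b2/s0 VC-HIT; vc=[8]
#8 0x10→b2/s0 L1-HIT; vc=[8]
#9 0x46→b8/s0 VC-HIT; vc=[2]
#10 0x14→b2/s0 VC-HIT; vc=[8]
#11 0x14→b2/s0 L1-HIT; vc=[8]
#12 0x47→b8/s0 VC-HIT; vc=[2]
#13 0x15→b2/s0 VC-HIT; vc=[8]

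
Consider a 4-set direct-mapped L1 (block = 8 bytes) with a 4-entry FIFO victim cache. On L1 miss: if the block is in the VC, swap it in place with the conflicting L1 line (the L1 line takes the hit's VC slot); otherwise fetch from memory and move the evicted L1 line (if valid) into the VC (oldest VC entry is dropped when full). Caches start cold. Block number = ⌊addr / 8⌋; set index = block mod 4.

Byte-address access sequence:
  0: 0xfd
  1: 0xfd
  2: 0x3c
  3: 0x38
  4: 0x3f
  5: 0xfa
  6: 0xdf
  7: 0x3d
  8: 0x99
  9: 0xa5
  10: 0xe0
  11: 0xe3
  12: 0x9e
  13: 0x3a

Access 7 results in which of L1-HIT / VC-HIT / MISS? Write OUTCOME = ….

0: 0xfd (blk 31, set 3) → MISS  vc=[]
1: 0xfd (blk 31, set 3) → L1-HIT  vc=[]
2: 0x3c (blk 7, set 3) → MISS  vc=[31]
3: 0x38 (blk 7, set 3) → L1-HIT  vc=[31]
4: 0x3f (blk 7, set 3) → L1-HIT  vc=[31]
5: 0xfa (blk 31, set 3) → VC-HIT  vc=[7]
6: 0xdf (blk 27, set 3) → MISS  vc=[7, 31]
7: 0x3d (blk 7, set 3) → VC-HIT  vc=[27, 31]
8: 0x99 (blk 19, set 3) → MISS  vc=[27, 31, 7]
9: 0xa5 (blk 20, set 0) → MISS  vc=[27, 31, 7]
10: 0xe0 (blk 28, set 0) → MISS  vc=[27, 31, 7, 20]
11: 0xe3 (blk 28, set 0) → L1-HIT  vc=[27, 31, 7, 20]
12: 0x9e (blk 19, set 3) → L1-HIT  vc=[27, 31, 7, 20]
13: 0x3a (blk 7, set 3) → VC-HIT  vc=[27, 31, 19, 20]

OUTCOME = VC-HIT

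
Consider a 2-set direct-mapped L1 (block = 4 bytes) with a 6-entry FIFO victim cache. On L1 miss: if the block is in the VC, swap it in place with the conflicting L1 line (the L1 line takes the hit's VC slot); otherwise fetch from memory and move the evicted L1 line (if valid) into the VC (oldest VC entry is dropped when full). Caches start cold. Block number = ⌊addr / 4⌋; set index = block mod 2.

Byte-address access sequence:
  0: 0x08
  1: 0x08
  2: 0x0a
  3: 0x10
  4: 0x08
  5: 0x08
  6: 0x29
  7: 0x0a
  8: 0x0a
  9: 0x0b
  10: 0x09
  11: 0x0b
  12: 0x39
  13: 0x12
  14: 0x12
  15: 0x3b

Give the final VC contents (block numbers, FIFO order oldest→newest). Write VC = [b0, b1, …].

#0 0x8→b2/s0 MISS; vc=[]
#1 0x8→b2/s0 L1-HIT; vc=[]
#2 0xa→b2/s0 L1-HIT; vc=[]
#3 0x10→b4/s0 MISS; vc=[2]
#4 0x8→b2/s0 VC-HIT; vc=[4]
#5 0x8→b2/s0 L1-HIT; vc=[4]
#6 0x29→b10/s0 MISS; vc=[4,2]
#7 0xa→b2/s0 VC-HIT; vc=[4,10]
#8 0xa→b2/s0 L1-HIT; vc=[4,10]
#9 0xb→b2/s0 L1-HIT; vc=[4,10]
#10 0x9→b2/s0 L1-HIT; vc=[4,10]
#11 0xb→b2/s0 L1-HIT; vc=[4,10]
#12 0x39→b14/s0 MISS; vc=[4,10,2]
#13 0x12→b4/s0 VC-HIT; vc=[14,10,2]
#14 0x12→b4/s0 L1-HIT; vc=[14,10,2]
#15 0x3b→b14/s0 VC-HIT; vc=[4,10,2]

VC = [4, 10, 2]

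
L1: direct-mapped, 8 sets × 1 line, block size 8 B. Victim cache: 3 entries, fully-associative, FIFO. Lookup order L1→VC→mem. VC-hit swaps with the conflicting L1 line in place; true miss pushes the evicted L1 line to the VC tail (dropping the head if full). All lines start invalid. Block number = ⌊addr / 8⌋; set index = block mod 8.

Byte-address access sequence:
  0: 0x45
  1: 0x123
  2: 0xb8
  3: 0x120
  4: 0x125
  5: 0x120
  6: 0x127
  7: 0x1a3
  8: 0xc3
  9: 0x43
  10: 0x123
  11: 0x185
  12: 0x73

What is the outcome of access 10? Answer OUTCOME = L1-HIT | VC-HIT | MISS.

#0 0x45→b8/s0 MISS; vc=[]
#1 0x123→b36/s4 MISS; vc=[]
#2 0xb8→b23/s7 MISS; vc=[]
#3 0x120→b36/s4 L1-HIT; vc=[]
#4 0x125→b36/s4 L1-HIT; vc=[]
#5 0x120→b36/s4 L1-HIT; vc=[]
#6 0x127→b36/s4 L1-HIT; vc=[]
#7 0x1a3→b52/s4 MISS; vc=[36]
#8 0xc3→b24/s0 MISS; vc=[36,8]
#9 0x43→b8/s0 VC-HIT; vc=[36,24]
#10 0x123→b36/s4 VC-HIT; vc=[52,24]
#11 0x185→b48/s0 MISS; vc=[52,24,8]
#12 0x73→b14/s6 MISS; vc=[52,24,8]

OUTCOME = VC-HIT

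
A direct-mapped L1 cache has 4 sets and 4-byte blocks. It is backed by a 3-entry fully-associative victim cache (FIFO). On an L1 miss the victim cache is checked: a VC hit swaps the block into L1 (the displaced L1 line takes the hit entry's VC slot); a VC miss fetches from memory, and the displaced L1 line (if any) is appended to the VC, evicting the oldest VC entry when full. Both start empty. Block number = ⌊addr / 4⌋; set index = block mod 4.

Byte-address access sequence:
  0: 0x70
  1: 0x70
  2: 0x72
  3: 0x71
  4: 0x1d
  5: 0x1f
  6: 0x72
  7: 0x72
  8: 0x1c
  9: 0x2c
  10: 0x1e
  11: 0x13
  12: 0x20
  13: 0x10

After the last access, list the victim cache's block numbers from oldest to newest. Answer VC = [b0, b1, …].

VC = [11, 28, 8]

#0 0x70→b28/s0 MISS; vc=[]
#1 0x70→b28/s0 L1-HIT; vc=[]
#2 0x72→b28/s0 L1-HIT; vc=[]
#3 0x71→b28/s0 L1-HIT; vc=[]
#4 0x1d→b7/s3 MISS; vc=[]
#5 0x1f→b7/s3 L1-HIT; vc=[]
#6 0x72→b28/s0 L1-HIT; vc=[]
#7 0x72→b28/s0 L1-HIT; vc=[]
#8 0x1c→b7/s3 L1-HIT; vc=[]
#9 0x2c→b11/s3 MISS; vc=[7]
#10 0x1e→b7/s3 VC-HIT; vc=[11]
#11 0x13→b4/s0 MISS; vc=[11,28]
#12 0x20→b8/s0 MISS; vc=[11,28,4]
#13 0x10→b4/s0 VC-HIT; vc=[11,28,8]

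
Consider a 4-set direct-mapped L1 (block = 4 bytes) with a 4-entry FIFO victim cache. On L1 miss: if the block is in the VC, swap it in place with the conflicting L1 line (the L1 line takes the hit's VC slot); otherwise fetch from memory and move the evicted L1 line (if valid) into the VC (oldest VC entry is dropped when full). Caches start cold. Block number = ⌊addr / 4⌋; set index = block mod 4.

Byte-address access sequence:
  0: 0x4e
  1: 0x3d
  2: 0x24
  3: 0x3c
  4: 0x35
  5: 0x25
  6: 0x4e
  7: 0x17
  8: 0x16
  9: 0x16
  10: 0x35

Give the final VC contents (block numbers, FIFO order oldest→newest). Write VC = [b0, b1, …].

  [0] addr=0x4e blk=19 s=3: MISS | VC []
  [1] addr=0x3d blk=15 s=3: MISS | VC [19]
  [2] addr=0x24 blk=9 s=1: MISS | VC [19]
  [3] addr=0x3c blk=15 s=3: L1-HIT | VC [19]
  [4] addr=0x35 blk=13 s=1: MISS | VC [19, 9]
  [5] addr=0x25 blk=9 s=1: VC-HIT | VC [19, 13]
  [6] addr=0x4e blk=19 s=3: VC-HIT | VC [15, 13]
  [7] addr=0x17 blk=5 s=1: MISS | VC [15, 13, 9]
  [8] addr=0x16 blk=5 s=1: L1-HIT | VC [15, 13, 9]
  [9] addr=0x16 blk=5 s=1: L1-HIT | VC [15, 13, 9]
  [10] addr=0x35 blk=13 s=1: VC-HIT | VC [15, 5, 9]

VC = [15, 5, 9]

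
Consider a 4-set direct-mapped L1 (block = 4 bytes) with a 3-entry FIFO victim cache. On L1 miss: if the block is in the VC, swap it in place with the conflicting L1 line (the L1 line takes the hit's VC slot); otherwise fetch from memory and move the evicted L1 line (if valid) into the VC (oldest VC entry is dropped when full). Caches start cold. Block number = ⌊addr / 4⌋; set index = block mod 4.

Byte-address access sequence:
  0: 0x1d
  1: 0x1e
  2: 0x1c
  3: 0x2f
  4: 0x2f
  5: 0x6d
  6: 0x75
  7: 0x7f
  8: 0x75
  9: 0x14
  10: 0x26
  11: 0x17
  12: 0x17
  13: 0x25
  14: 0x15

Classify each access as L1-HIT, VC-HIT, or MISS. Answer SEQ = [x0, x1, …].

SEQ = [MISS, L1-HIT, L1-HIT, MISS, L1-HIT, MISS, MISS, MISS, L1-HIT, MISS, MISS, VC-HIT, L1-HIT, VC-HIT, VC-HIT]

0: 0x1d (blk 7, set 3) → MISS  vc=[]
1: 0x1e (blk 7, set 3) → L1-HIT  vc=[]
2: 0x1c (blk 7, set 3) → L1-HIT  vc=[]
3: 0x2f (blk 11, set 3) → MISS  vc=[7]
4: 0x2f (blk 11, set 3) → L1-HIT  vc=[7]
5: 0x6d (blk 27, set 3) → MISS  vc=[7, 11]
6: 0x75 (blk 29, set 1) → MISS  vc=[7, 11]
7: 0x7f (blk 31, set 3) → MISS  vc=[7, 11, 27]
8: 0x75 (blk 29, set 1) → L1-HIT  vc=[7, 11, 27]
9: 0x14 (blk 5, set 1) → MISS  vc=[11, 27, 29]
10: 0x26 (blk 9, set 1) → MISS  vc=[27, 29, 5]
11: 0x17 (blk 5, set 1) → VC-HIT  vc=[27, 29, 9]
12: 0x17 (blk 5, set 1) → L1-HIT  vc=[27, 29, 9]
13: 0x25 (blk 9, set 1) → VC-HIT  vc=[27, 29, 5]
14: 0x15 (blk 5, set 1) → VC-HIT  vc=[27, 29, 9]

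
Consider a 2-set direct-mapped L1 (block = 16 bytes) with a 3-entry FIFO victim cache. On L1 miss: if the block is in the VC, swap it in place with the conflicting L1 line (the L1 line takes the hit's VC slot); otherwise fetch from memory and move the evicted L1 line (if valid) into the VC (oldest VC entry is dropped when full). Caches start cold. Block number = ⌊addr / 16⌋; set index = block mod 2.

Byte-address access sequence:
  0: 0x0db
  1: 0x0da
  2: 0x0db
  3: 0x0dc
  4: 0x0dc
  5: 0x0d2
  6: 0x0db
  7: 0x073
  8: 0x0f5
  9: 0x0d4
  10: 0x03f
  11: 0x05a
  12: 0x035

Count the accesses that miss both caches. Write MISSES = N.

MISSES = 5

  [0] addr=0xdb blk=13 s=1: MISS | VC []
  [1] addr=0xda blk=13 s=1: L1-HIT | VC []
  [2] addr=0xdb blk=13 s=1: L1-HIT | VC []
  [3] addr=0xdc blk=13 s=1: L1-HIT | VC []
  [4] addr=0xdc blk=13 s=1: L1-HIT | VC []
  [5] addr=0xd2 blk=13 s=1: L1-HIT | VC []
  [6] addr=0xdb blk=13 s=1: L1-HIT | VC []
  [7] addr=0x73 blk=7 s=1: MISS | VC [13]
  [8] addr=0xf5 blk=15 s=1: MISS | VC [13, 7]
  [9] addr=0xd4 blk=13 s=1: VC-HIT | VC [15, 7]
  [10] addr=0x3f blk=3 s=1: MISS | VC [15, 7, 13]
  [11] addr=0x5a blk=5 s=1: MISS | VC [7, 13, 3]
  [12] addr=0x35 blk=3 s=1: VC-HIT | VC [7, 13, 5]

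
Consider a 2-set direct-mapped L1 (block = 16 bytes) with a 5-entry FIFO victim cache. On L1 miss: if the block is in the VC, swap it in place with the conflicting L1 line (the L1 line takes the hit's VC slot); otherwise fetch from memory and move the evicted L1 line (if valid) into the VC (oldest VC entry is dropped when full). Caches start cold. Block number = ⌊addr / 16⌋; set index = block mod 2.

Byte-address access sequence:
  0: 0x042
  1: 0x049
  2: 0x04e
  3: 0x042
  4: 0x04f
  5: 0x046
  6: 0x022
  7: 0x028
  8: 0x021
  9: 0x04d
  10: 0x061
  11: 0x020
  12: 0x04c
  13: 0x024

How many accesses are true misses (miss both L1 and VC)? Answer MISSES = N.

MISSES = 3

0: 0x42 (blk 4, set 0) → MISS  vc=[]
1: 0x49 (blk 4, set 0) → L1-HIT  vc=[]
2: 0x4e (blk 4, set 0) → L1-HIT  vc=[]
3: 0x42 (blk 4, set 0) → L1-HIT  vc=[]
4: 0x4f (blk 4, set 0) → L1-HIT  vc=[]
5: 0x46 (blk 4, set 0) → L1-HIT  vc=[]
6: 0x22 (blk 2, set 0) → MISS  vc=[4]
7: 0x28 (blk 2, set 0) → L1-HIT  vc=[4]
8: 0x21 (blk 2, set 0) → L1-HIT  vc=[4]
9: 0x4d (blk 4, set 0) → VC-HIT  vc=[2]
10: 0x61 (blk 6, set 0) → MISS  vc=[2, 4]
11: 0x20 (blk 2, set 0) → VC-HIT  vc=[6, 4]
12: 0x4c (blk 4, set 0) → VC-HIT  vc=[6, 2]
13: 0x24 (blk 2, set 0) → VC-HIT  vc=[6, 4]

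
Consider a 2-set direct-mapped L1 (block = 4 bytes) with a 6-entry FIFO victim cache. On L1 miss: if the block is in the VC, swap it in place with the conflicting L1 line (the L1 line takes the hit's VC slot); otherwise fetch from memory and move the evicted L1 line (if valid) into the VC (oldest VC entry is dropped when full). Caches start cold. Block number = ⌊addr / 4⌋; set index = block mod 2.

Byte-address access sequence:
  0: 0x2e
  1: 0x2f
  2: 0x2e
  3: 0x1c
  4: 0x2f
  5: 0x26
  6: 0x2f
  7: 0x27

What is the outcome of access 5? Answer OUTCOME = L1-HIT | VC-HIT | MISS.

#0 0x2e→b11/s1 MISS; vc=[]
#1 0x2f→b11/s1 L1-HIT; vc=[]
#2 0x2e→b11/s1 L1-HIT; vc=[]
#3 0x1c→b7/s1 MISS; vc=[11]
#4 0x2f→b11/s1 VC-HIT; vc=[7]
#5 0x26→b9/s1 MISS; vc=[7,11]
#6 0x2f→b11/s1 VC-HIT; vc=[7,9]
#7 0x27→b9/s1 VC-HIT; vc=[7,11]

OUTCOME = MISS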